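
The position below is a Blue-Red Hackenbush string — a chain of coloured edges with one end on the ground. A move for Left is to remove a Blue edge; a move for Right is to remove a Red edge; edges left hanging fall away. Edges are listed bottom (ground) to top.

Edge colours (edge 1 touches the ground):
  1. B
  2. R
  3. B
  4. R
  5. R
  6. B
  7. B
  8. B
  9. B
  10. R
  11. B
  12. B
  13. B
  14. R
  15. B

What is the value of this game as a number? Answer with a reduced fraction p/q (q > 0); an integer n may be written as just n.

Build value(s[:k]) for k = 1..15, string s = B R B R R B B B B R B B B R B.
1 of 15 · B · max L 0 · min R +∞ gives 1
2 of 15 · BR · max L 0 · min R 1 gives 1/2
3 of 15 · BRB · max L 1/2 · min R 1 gives 3/4
4 of 15 · BRBR · max L 1/2 · min R 3/4 gives 5/8
5 of 15 · BRBRR · max L 1/2 · min R 5/8 gives 9/16
6 of 15 · BRBRRB · max L 9/16 · min R 5/8 gives 19/32
7 of 15 · BRBRRBB · max L 19/32 · min R 5/8 gives 39/64
8 of 15 · BRBRRBBB · max L 39/64 · min R 5/8 gives 79/128
9 of 15 · BRBRRBBBB · max L 79/128 · min R 5/8 gives 159/256
10 of 15 · BRBRRBBBBR · max L 79/128 · min R 159/256 gives 317/512
11 of 15 · BRBRRBBBBRB · max L 317/512 · min R 159/256 gives 635/1024
12 of 15 · BRBRRBBBBRBB · max L 635/1024 · min R 159/256 gives 1271/2048
13 of 15 · BRBRRBBBBRBBB · max L 1271/2048 · min R 159/256 gives 2543/4096
14 of 15 · BRBRRBBBBRBBBR · max L 1271/2048 · min R 2543/4096 gives 5085/8192
15 of 15 · BRBRRBBBBRBBBRB · max L 5085/8192 · min R 2543/4096 gives 10171/16384

10171/16384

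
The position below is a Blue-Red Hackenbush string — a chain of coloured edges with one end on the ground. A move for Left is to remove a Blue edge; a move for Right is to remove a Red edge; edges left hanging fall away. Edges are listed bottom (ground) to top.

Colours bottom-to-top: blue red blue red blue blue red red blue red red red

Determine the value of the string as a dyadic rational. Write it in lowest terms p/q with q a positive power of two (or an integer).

Recurse on prefixes of the 12-edge string blue red blue red blue blue red red blue red red red:
step 1: add blue to get b; options L={ 0 } R={  } so 1
step 2: add red to get br; options L={ 0 } R={ 1 } so 1/2
step 3: add blue to get brb; options L={ 0,1/2 } R={ 1 } so 3/4
step 4: add red to get brbr; options L={ 0,1/2 } R={ 3/4,1 } so 5/8
step 5: add blue to get brbrb; options L={ 0,1/2,5/8 } R={ 3/4,1 } so 11/16
step 6: add blue to get brbrbb; options L={ 0,1/2,5/8,11/16 } R={ 3/4,1 } so 23/32
step 7: add red to get brbrbbr; options L={ 0,1/2,5/8,11/16 } R={ 23/32,3/4,1 } so 45/64
step 8: add red to get brbrbbrr; options L={ 0,1/2,5/8,11/16 } R={ 45/64,23/32,3/4,1 } so 89/128
step 9: add blue to get brbrbbrrb; options L={ 0,1/2,5/8,11/16,89/128 } R={ 45/64,23/32,3/4,1 } so 179/256
step 10: add red to get brbrbbrrbr; options L={ 0,1/2,5/8,11/16,89/128 } R={ 179/256,45/64,23/32,3/4,1 } so 357/512
step 11: add red to get brbrbbrrbrr; options L={ 0,1/2,5/8,11/16,89/128 } R={ 357/512,179/256,45/64,23/32,3/4,1 } so 713/1024
step 12: add red to get brbrbbrrbrrr; options L={ 0,1/2,5/8,11/16,89/128 } R={ 713/1024,357/512,179/256,45/64,23/32,3/4,1 } so 1425/2048

1425/2048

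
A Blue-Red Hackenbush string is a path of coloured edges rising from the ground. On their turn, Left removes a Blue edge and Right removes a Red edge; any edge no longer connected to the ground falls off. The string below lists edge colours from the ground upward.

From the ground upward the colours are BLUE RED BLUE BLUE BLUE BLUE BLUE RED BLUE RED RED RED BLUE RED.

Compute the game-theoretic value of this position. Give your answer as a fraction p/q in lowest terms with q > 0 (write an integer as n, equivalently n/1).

Build g(s[:k]) for k = 1..14, string s = BLUE RED BLUE BLUE BLUE BLUE BLUE RED BLUE RED RED RED BLUE RED.
g_1 [B]  L=[0]  R=[none]  ⇒ 1
g_2 [BR]  L=[0]  R=[1]  ⇒ 1/2
g_3 [BRB]  L=[0, 1/2]  R=[1]  ⇒ 3/4
g_4 [BRBB]  L=[0, 1/2, 3/4]  R=[1]  ⇒ 7/8
g_5 [BRBBB]  L=[0, 1/2, 3/4, 7/8]  R=[1]  ⇒ 15/16
g_6 [BRBBBB]  L=[0, 1/2, 3/4, 7/8, 15/16]  R=[1]  ⇒ 31/32
g_7 [BRBBBBB]  L=[0, 1/2, 3/4, 7/8, 15/16, 31/32]  R=[1]  ⇒ 63/64
g_8 [BRBBBBBR]  L=[0, 1/2, 3/4, 7/8, 15/16, 31/32]  R=[63/64, 1]  ⇒ 125/128
g_9 [BRBBBBBRB]  L=[0, 1/2, 3/4, 7/8, 15/16, 31/32, 125/128]  R=[63/64, 1]  ⇒ 251/256
g_10 [BRBBBBBRBR]  L=[0, 1/2, 3/4, 7/8, 15/16, 31/32, 125/128]  R=[251/256, 63/64, 1]  ⇒ 501/512
g_11 [BRBBBBBRBRR]  L=[0, 1/2, 3/4, 7/8, 15/16, 31/32, 125/128]  R=[501/512, 251/256, 63/64, 1]  ⇒ 1001/1024
g_12 [BRBBBBBRBRRR]  L=[0, 1/2, 3/4, 7/8, 15/16, 31/32, 125/128]  R=[1001/1024, 501/512, 251/256, 63/64, 1]  ⇒ 2001/2048
g_13 [BRBBBBBRBRRRB]  L=[0, 1/2, 3/4, 7/8, 15/16, 31/32, 125/128, 2001/2048]  R=[1001/1024, 501/512, 251/256, 63/64, 1]  ⇒ 4003/4096
g_14 [BRBBBBBRBRRRBR]  L=[0, 1/2, 3/4, 7/8, 15/16, 31/32, 125/128, 2001/2048]  R=[4003/4096, 1001/1024, 501/512, 251/256, 63/64, 1]  ⇒ 8005/8192

8005/8192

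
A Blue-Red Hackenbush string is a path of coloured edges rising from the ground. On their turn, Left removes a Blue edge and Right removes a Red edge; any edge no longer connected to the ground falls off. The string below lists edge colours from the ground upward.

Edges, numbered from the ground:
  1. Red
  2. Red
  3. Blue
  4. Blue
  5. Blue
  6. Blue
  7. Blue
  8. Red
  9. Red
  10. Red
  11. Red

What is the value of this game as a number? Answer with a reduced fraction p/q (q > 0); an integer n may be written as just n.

edge 1 of 11 (Red): { (no moves) | 0 } -> -1
edge 2 of 11 (Red): { (no moves) | -1; 0 } -> -2
edge 3 of 11 (Blue): { -2 | -1; 0 } -> -3/2
edge 4 of 11 (Blue): { -2; -3/2 | -1; 0 } -> -5/4
edge 5 of 11 (Blue): { -2; -3/2; -5/4 | -1; 0 } -> -9/8
edge 6 of 11 (Blue): { -2; -3/2; -5/4; -9/8 | -1; 0 } -> -17/16
edge 7 of 11 (Blue): { -2; -3/2; -5/4; -9/8; -17/16 | -1; 0 } -> -33/32
edge 8 of 11 (Red): { -2; -3/2; -5/4; -9/8; -17/16 | -33/32; -1; 0 } -> -67/64
edge 9 of 11 (Red): { -2; -3/2; -5/4; -9/8; -17/16 | -67/64; -33/32; -1; 0 } -> -135/128
edge 10 of 11 (Red): { -2; -3/2; -5/4; -9/8; -17/16 | -135/128; -67/64; -33/32; -1; 0 } -> -271/256
edge 11 of 11 (Red): { -2; -3/2; -5/4; -9/8; -17/16 | -271/256; -135/128; -67/64; -33/32; -1; 0 } -> -543/512

-543/512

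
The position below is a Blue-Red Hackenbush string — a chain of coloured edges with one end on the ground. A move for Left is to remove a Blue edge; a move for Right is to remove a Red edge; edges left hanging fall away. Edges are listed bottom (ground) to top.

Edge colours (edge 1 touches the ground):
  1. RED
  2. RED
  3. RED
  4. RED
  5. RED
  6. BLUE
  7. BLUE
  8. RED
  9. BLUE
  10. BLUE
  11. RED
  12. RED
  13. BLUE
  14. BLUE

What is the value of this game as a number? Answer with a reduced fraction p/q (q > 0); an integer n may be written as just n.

-2201/512

step 1: add RED to get R; options L={ none } R={ 0 } => -1
step 2: add RED to get RR; options L={ none } R={ -1, 0 } => -2
step 3: add RED to get RRR; options L={ none } R={ -2, -1, 0 } => -3
step 4: add RED to get RRRR; options L={ none } R={ -3, -2, -1, 0 } => -4
step 5: add RED to get RRRRR; options L={ none } R={ -4, -3, -2, -1, 0 } => -5
step 6: add BLUE to get RRRRRB; options L={ -5 } R={ -4, -3, -2, -1, 0 } => -9/2
step 7: add BLUE to get RRRRRBB; options L={ -5, -9/2 } R={ -4, -3, -2, -1, 0 } => -17/4
step 8: add RED to get RRRRRBBR; options L={ -5, -9/2 } R={ -17/4, -4, -3, -2, -1, 0 } => -35/8
step 9: add BLUE to get RRRRRBBRB; options L={ -5, -9/2, -35/8 } R={ -17/4, -4, -3, -2, -1, 0 } => -69/16
step 10: add BLUE to get RRRRRBBRBB; options L={ -5, -9/2, -35/8, -69/16 } R={ -17/4, -4, -3, -2, -1, 0 } => -137/32
step 11: add RED to get RRRRRBBRBBR; options L={ -5, -9/2, -35/8, -69/16 } R={ -137/32, -17/4, -4, -3, -2, -1, 0 } => -275/64
step 12: add RED to get RRRRRBBRBBRR; options L={ -5, -9/2, -35/8, -69/16 } R={ -275/64, -137/32, -17/4, -4, -3, -2, -1, 0 } => -551/128
step 13: add BLUE to get RRRRRBBRBBRRB; options L={ -5, -9/2, -35/8, -69/16, -551/128 } R={ -275/64, -137/32, -17/4, -4, -3, -2, -1, 0 } => -1101/256
step 14: add BLUE to get RRRRRBBRBBRRBB; options L={ -5, -9/2, -35/8, -69/16, -551/128, -1101/256 } R={ -275/64, -137/32, -17/4, -4, -3, -2, -1, 0 } => -2201/512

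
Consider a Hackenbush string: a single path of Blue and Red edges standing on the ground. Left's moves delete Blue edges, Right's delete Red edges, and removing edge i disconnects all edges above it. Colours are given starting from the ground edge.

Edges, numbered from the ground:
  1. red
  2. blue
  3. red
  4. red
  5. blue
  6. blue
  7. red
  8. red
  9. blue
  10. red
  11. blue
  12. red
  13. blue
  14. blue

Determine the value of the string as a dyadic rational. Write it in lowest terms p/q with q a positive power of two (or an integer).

-6569/8192

edge 1 of 14 (red): { none | 0 } -> -1
edge 2 of 14 (blue): { -1 | 0 } -> -1/2
edge 3 of 14 (red): { -1 | -1/2,0 } -> -3/4
edge 4 of 14 (red): { -1 | -3/4,-1/2,0 } -> -7/8
edge 5 of 14 (blue): { -1,-7/8 | -3/4,-1/2,0 } -> -13/16
edge 6 of 14 (blue): { -1,-7/8,-13/16 | -3/4,-1/2,0 } -> -25/32
edge 7 of 14 (red): { -1,-7/8,-13/16 | -25/32,-3/4,-1/2,0 } -> -51/64
edge 8 of 14 (red): { -1,-7/8,-13/16 | -51/64,-25/32,-3/4,-1/2,0 } -> -103/128
edge 9 of 14 (blue): { -1,-7/8,-13/16,-103/128 | -51/64,-25/32,-3/4,-1/2,0 } -> -205/256
edge 10 of 14 (red): { -1,-7/8,-13/16,-103/128 | -205/256,-51/64,-25/32,-3/4,-1/2,0 } -> -411/512
edge 11 of 14 (blue): { -1,-7/8,-13/16,-103/128,-411/512 | -205/256,-51/64,-25/32,-3/4,-1/2,0 } -> -821/1024
edge 12 of 14 (red): { -1,-7/8,-13/16,-103/128,-411/512 | -821/1024,-205/256,-51/64,-25/32,-3/4,-1/2,0 } -> -1643/2048
edge 13 of 14 (blue): { -1,-7/8,-13/16,-103/128,-411/512,-1643/2048 | -821/1024,-205/256,-51/64,-25/32,-3/4,-1/2,0 } -> -3285/4096
edge 14 of 14 (blue): { -1,-7/8,-13/16,-103/128,-411/512,-1643/2048,-3285/4096 | -821/1024,-205/256,-51/64,-25/32,-3/4,-1/2,0 } -> -6569/8192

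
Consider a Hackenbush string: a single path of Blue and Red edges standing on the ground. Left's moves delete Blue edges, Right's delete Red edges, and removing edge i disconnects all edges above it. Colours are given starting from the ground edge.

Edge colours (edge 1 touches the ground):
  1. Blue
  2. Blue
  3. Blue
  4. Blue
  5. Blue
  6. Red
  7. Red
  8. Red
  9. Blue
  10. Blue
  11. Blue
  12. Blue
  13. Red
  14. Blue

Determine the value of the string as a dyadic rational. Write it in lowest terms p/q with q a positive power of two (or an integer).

Build value(s[:k]) for k = 1..14, string s = Blue Blue Blue Blue Blue Red Red Red Blue Blue Blue Blue Red Blue.
B: Left { 0 }, Right { — } ⇒ simplest 1
BB: Left { 0; 1 }, Right { — } ⇒ simplest 2
BBB: Left { 0; 1; 2 }, Right { — } ⇒ simplest 3
BBBB: Left { 0; 1; 2; 3 }, Right { — } ⇒ simplest 4
BBBBB: Left { 0; 1; 2; 3; 4 }, Right { — } ⇒ simplest 5
BBBBBR: Left { 0; 1; 2; 3; 4 }, Right { 5 } ⇒ simplest 9/2
BBBBBRR: Left { 0; 1; 2; 3; 4 }, Right { 9/2; 5 } ⇒ simplest 17/4
BBBBBRRR: Left { 0; 1; 2; 3; 4 }, Right { 17/4; 9/2; 5 } ⇒ simplest 33/8
BBBBBRRRB: Left { 0; 1; 2; 3; 4; 33/8 }, Right { 17/4; 9/2; 5 } ⇒ simplest 67/16
BBBBBRRRBB: Left { 0; 1; 2; 3; 4; 33/8; 67/16 }, Right { 17/4; 9/2; 5 } ⇒ simplest 135/32
BBBBBRRRBBB: Left { 0; 1; 2; 3; 4; 33/8; 67/16; 135/32 }, Right { 17/4; 9/2; 5 } ⇒ simplest 271/64
BBBBBRRRBBBB: Left { 0; 1; 2; 3; 4; 33/8; 67/16; 135/32; 271/64 }, Right { 17/4; 9/2; 5 } ⇒ simplest 543/128
BBBBBRRRBBBBR: Left { 0; 1; 2; 3; 4; 33/8; 67/16; 135/32; 271/64 }, Right { 543/128; 17/4; 9/2; 5 } ⇒ simplest 1085/256
BBBBBRRRBBBBRB: Left { 0; 1; 2; 3; 4; 33/8; 67/16; 135/32; 271/64; 1085/256 }, Right { 543/128; 17/4; 9/2; 5 } ⇒ simplest 2171/512

2171/512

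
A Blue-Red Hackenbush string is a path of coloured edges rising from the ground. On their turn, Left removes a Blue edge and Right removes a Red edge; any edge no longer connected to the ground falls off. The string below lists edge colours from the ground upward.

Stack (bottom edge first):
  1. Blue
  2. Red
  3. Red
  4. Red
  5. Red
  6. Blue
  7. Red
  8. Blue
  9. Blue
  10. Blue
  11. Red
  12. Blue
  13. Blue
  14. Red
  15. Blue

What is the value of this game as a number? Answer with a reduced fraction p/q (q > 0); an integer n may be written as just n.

Build v(s[:k]) for k = 1..15, string s = Blue Red Red Red Red Blue Red Blue Blue Blue Red Blue Blue Red Blue.
edge 1 of 15 (Blue): { 0 | ∅ } — 1
edge 2 of 15 (Red): { 0 | 1 } — 1/2
edge 3 of 15 (Red): { 0 | 1/2; 1 } — 1/4
edge 4 of 15 (Red): { 0 | 1/4; 1/2; 1 } — 1/8
edge 5 of 15 (Red): { 0 | 1/8; 1/4; 1/2; 1 } — 1/16
edge 6 of 15 (Blue): { 0; 1/16 | 1/8; 1/4; 1/2; 1 } — 3/32
edge 7 of 15 (Red): { 0; 1/16 | 3/32; 1/8; 1/4; 1/2; 1 } — 5/64
edge 8 of 15 (Blue): { 0; 1/16; 5/64 | 3/32; 1/8; 1/4; 1/2; 1 } — 11/128
edge 9 of 15 (Blue): { 0; 1/16; 5/64; 11/128 | 3/32; 1/8; 1/4; 1/2; 1 } — 23/256
edge 10 of 15 (Blue): { 0; 1/16; 5/64; 11/128; 23/256 | 3/32; 1/8; 1/4; 1/2; 1 } — 47/512
edge 11 of 15 (Red): { 0; 1/16; 5/64; 11/128; 23/256 | 47/512; 3/32; 1/8; 1/4; 1/2; 1 } — 93/1024
edge 12 of 15 (Blue): { 0; 1/16; 5/64; 11/128; 23/256; 93/1024 | 47/512; 3/32; 1/8; 1/4; 1/2; 1 } — 187/2048
edge 13 of 15 (Blue): { 0; 1/16; 5/64; 11/128; 23/256; 93/1024; 187/2048 | 47/512; 3/32; 1/8; 1/4; 1/2; 1 } — 375/4096
edge 14 of 15 (Red): { 0; 1/16; 5/64; 11/128; 23/256; 93/1024; 187/2048 | 375/4096; 47/512; 3/32; 1/8; 1/4; 1/2; 1 } — 749/8192
edge 15 of 15 (Blue): { 0; 1/16; 5/64; 11/128; 23/256; 93/1024; 187/2048; 749/8192 | 375/4096; 47/512; 3/32; 1/8; 1/4; 1/2; 1 } — 1499/16384

1499/16384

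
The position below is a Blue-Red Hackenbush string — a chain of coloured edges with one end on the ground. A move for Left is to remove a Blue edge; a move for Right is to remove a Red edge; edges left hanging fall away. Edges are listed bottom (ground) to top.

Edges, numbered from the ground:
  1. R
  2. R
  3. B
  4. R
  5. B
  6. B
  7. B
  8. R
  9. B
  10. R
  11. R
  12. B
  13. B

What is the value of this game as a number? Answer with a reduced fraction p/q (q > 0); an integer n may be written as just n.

-3161/2048

g_1 [R]  L=[∅]  R=[0]  = -1
g_2 [RR]  L=[∅]  R=[-1; 0]  = -2
g_3 [RRB]  L=[-2]  R=[-1; 0]  = -3/2
g_4 [RRBR]  L=[-2]  R=[-3/2; -1; 0]  = -7/4
g_5 [RRBRB]  L=[-2; -7/4]  R=[-3/2; -1; 0]  = -13/8
g_6 [RRBRBB]  L=[-2; -7/4; -13/8]  R=[-3/2; -1; 0]  = -25/16
g_7 [RRBRBBB]  L=[-2; -7/4; -13/8; -25/16]  R=[-3/2; -1; 0]  = -49/32
g_8 [RRBRBBBR]  L=[-2; -7/4; -13/8; -25/16]  R=[-49/32; -3/2; -1; 0]  = -99/64
g_9 [RRBRBBBRB]  L=[-2; -7/4; -13/8; -25/16; -99/64]  R=[-49/32; -3/2; -1; 0]  = -197/128
g_10 [RRBRBBBRBR]  L=[-2; -7/4; -13/8; -25/16; -99/64]  R=[-197/128; -49/32; -3/2; -1; 0]  = -395/256
g_11 [RRBRBBBRBRR]  L=[-2; -7/4; -13/8; -25/16; -99/64]  R=[-395/256; -197/128; -49/32; -3/2; -1; 0]  = -791/512
g_12 [RRBRBBBRBRRB]  L=[-2; -7/4; -13/8; -25/16; -99/64; -791/512]  R=[-395/256; -197/128; -49/32; -3/2; -1; 0]  = -1581/1024
g_13 [RRBRBBBRBRRBB]  L=[-2; -7/4; -13/8; -25/16; -99/64; -791/512; -1581/1024]  R=[-395/256; -197/128; -49/32; -3/2; -1; 0]  = -3161/2048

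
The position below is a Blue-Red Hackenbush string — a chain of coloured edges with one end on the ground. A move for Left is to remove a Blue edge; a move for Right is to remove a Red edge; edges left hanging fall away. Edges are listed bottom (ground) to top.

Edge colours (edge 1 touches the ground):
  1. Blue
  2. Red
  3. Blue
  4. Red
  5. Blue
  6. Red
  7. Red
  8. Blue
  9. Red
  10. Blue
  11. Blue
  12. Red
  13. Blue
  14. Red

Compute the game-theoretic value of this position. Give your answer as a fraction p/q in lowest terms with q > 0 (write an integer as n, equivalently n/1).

5301/8192

Build value(s[:k]) for k = 1..14, string s = Blue Red Blue Red Blue Red Red Blue Red Blue Blue Red Blue Red.
value(B) = { 0 | — } => 1
value(BR) = { 0 | 1 } => 1/2
value(BRB) = { 0,1/2 | 1 } => 3/4
value(BRBR) = { 0,1/2 | 3/4,1 } => 5/8
value(BRBRB) = { 0,1/2,5/8 | 3/4,1 } => 11/16
value(BRBRBR) = { 0,1/2,5/8 | 11/16,3/4,1 } => 21/32
value(BRBRBRR) = { 0,1/2,5/8 | 21/32,11/16,3/4,1 } => 41/64
value(BRBRBRRB) = { 0,1/2,5/8,41/64 | 21/32,11/16,3/4,1 } => 83/128
value(BRBRBRRBR) = { 0,1/2,5/8,41/64 | 83/128,21/32,11/16,3/4,1 } => 165/256
value(BRBRBRRBRB) = { 0,1/2,5/8,41/64,165/256 | 83/128,21/32,11/16,3/4,1 } => 331/512
value(BRBRBRRBRBB) = { 0,1/2,5/8,41/64,165/256,331/512 | 83/128,21/32,11/16,3/4,1 } => 663/1024
value(BRBRBRRBRBBR) = { 0,1/2,5/8,41/64,165/256,331/512 | 663/1024,83/128,21/32,11/16,3/4,1 } => 1325/2048
value(BRBRBRRBRBBRB) = { 0,1/2,5/8,41/64,165/256,331/512,1325/2048 | 663/1024,83/128,21/32,11/16,3/4,1 } => 2651/4096
value(BRBRBRRBRBBRBR) = { 0,1/2,5/8,41/64,165/256,331/512,1325/2048 | 2651/4096,663/1024,83/128,21/32,11/16,3/4,1 } => 5301/8192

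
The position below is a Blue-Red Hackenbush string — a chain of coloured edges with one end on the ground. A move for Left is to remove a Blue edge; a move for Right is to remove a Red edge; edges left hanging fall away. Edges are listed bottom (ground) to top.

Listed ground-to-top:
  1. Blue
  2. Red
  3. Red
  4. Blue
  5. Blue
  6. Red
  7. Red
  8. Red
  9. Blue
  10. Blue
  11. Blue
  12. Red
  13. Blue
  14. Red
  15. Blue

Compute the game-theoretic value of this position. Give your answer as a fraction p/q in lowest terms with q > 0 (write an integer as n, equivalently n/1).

Prefix values for Blue Red Red Blue Blue Red Red Red Blue Blue Blue Red Blue Red Blue via {L|R} + simplicity:
B: Left { 0 }, Right { none } — simplest 1
BR: Left { 0 }, Right { 1 } — simplest 1/2
BRR: Left { 0 }, Right { 1/2, 1 } — simplest 1/4
BRRB: Left { 0, 1/4 }, Right { 1/2, 1 } — simplest 3/8
BRRBB: Left { 0, 1/4, 3/8 }, Right { 1/2, 1 } — simplest 7/16
BRRBBR: Left { 0, 1/4, 3/8 }, Right { 7/16, 1/2, 1 } — simplest 13/32
BRRBBRR: Left { 0, 1/4, 3/8 }, Right { 13/32, 7/16, 1/2, 1 } — simplest 25/64
BRRBBRRR: Left { 0, 1/4, 3/8 }, Right { 25/64, 13/32, 7/16, 1/2, 1 } — simplest 49/128
BRRBBRRRB: Left { 0, 1/4, 3/8, 49/128 }, Right { 25/64, 13/32, 7/16, 1/2, 1 } — simplest 99/256
BRRBBRRRBB: Left { 0, 1/4, 3/8, 49/128, 99/256 }, Right { 25/64, 13/32, 7/16, 1/2, 1 } — simplest 199/512
BRRBBRRRBBB: Left { 0, 1/4, 3/8, 49/128, 99/256, 199/512 }, Right { 25/64, 13/32, 7/16, 1/2, 1 } — simplest 399/1024
BRRBBRRRBBBR: Left { 0, 1/4, 3/8, 49/128, 99/256, 199/512 }, Right { 399/1024, 25/64, 13/32, 7/16, 1/2, 1 } — simplest 797/2048
BRRBBRRRBBBRB: Left { 0, 1/4, 3/8, 49/128, 99/256, 199/512, 797/2048 }, Right { 399/1024, 25/64, 13/32, 7/16, 1/2, 1 } — simplest 1595/4096
BRRBBRRRBBBRBR: Left { 0, 1/4, 3/8, 49/128, 99/256, 199/512, 797/2048 }, Right { 1595/4096, 399/1024, 25/64, 13/32, 7/16, 1/2, 1 } — simplest 3189/8192
BRRBBRRRBBBRBRB: Left { 0, 1/4, 3/8, 49/128, 99/256, 199/512, 797/2048, 3189/8192 }, Right { 1595/4096, 399/1024, 25/64, 13/32, 7/16, 1/2, 1 } — simplest 6379/16384

6379/16384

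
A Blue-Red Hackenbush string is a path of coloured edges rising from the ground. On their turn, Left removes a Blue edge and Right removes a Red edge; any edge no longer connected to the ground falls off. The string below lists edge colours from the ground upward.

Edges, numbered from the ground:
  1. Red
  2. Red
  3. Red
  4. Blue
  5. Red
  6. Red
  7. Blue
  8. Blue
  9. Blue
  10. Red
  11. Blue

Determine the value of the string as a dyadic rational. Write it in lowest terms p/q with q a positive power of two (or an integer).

Prefix values for Red Red Red Blue Red Red Blue Blue Blue Red Blue via {L|R} + simplicity:
step 1: add Red to get R; options L={ · } R={ 0 } ⇒ -1
step 2: add Red to get RR; options L={ · } R={ -1 0 } ⇒ -2
step 3: add Red to get RRR; options L={ · } R={ -2 -1 0 } ⇒ -3
step 4: add Blue to get RRRB; options L={ -3 } R={ -2 -1 0 } ⇒ -5/2
step 5: add Red to get RRRBR; options L={ -3 } R={ -5/2 -2 -1 0 } ⇒ -11/4
step 6: add Red to get RRRBRR; options L={ -3 } R={ -11/4 -5/2 -2 -1 0 } ⇒ -23/8
step 7: add Blue to get RRRBRRB; options L={ -3 -23/8 } R={ -11/4 -5/2 -2 -1 0 } ⇒ -45/16
step 8: add Blue to get RRRBRRBB; options L={ -3 -23/8 -45/16 } R={ -11/4 -5/2 -2 -1 0 } ⇒ -89/32
step 9: add Blue to get RRRBRRBBB; options L={ -3 -23/8 -45/16 -89/32 } R={ -11/4 -5/2 -2 -1 0 } ⇒ -177/64
step 10: add Red to get RRRBRRBBBR; options L={ -3 -23/8 -45/16 -89/32 } R={ -177/64 -11/4 -5/2 -2 -1 0 } ⇒ -355/128
step 11: add Blue to get RRRBRRBBBRB; options L={ -3 -23/8 -45/16 -89/32 -355/128 } R={ -177/64 -11/4 -5/2 -2 -1 0 } ⇒ -709/256

-709/256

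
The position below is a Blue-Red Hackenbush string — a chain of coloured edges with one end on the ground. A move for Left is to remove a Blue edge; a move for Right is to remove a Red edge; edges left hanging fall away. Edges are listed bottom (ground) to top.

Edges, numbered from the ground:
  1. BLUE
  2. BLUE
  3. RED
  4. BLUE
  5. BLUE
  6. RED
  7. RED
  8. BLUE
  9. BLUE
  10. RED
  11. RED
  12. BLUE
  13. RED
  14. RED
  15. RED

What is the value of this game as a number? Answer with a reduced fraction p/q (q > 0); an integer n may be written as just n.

14737/8192

edge 1 of 15 (BLUE): { 0 | none } ⇒ 1
edge 2 of 15 (BLUE): { 0; 1 | none } ⇒ 2
edge 3 of 15 (RED): { 0; 1 | 2 } ⇒ 3/2
edge 4 of 15 (BLUE): { 0; 1; 3/2 | 2 } ⇒ 7/4
edge 5 of 15 (BLUE): { 0; 1; 3/2; 7/4 | 2 } ⇒ 15/8
edge 6 of 15 (RED): { 0; 1; 3/2; 7/4 | 15/8; 2 } ⇒ 29/16
edge 7 of 15 (RED): { 0; 1; 3/2; 7/4 | 29/16; 15/8; 2 } ⇒ 57/32
edge 8 of 15 (BLUE): { 0; 1; 3/2; 7/4; 57/32 | 29/16; 15/8; 2 } ⇒ 115/64
edge 9 of 15 (BLUE): { 0; 1; 3/2; 7/4; 57/32; 115/64 | 29/16; 15/8; 2 } ⇒ 231/128
edge 10 of 15 (RED): { 0; 1; 3/2; 7/4; 57/32; 115/64 | 231/128; 29/16; 15/8; 2 } ⇒ 461/256
edge 11 of 15 (RED): { 0; 1; 3/2; 7/4; 57/32; 115/64 | 461/256; 231/128; 29/16; 15/8; 2 } ⇒ 921/512
edge 12 of 15 (BLUE): { 0; 1; 3/2; 7/4; 57/32; 115/64; 921/512 | 461/256; 231/128; 29/16; 15/8; 2 } ⇒ 1843/1024
edge 13 of 15 (RED): { 0; 1; 3/2; 7/4; 57/32; 115/64; 921/512 | 1843/1024; 461/256; 231/128; 29/16; 15/8; 2 } ⇒ 3685/2048
edge 14 of 15 (RED): { 0; 1; 3/2; 7/4; 57/32; 115/64; 921/512 | 3685/2048; 1843/1024; 461/256; 231/128; 29/16; 15/8; 2 } ⇒ 7369/4096
edge 15 of 15 (RED): { 0; 1; 3/2; 7/4; 57/32; 115/64; 921/512 | 7369/4096; 3685/2048; 1843/1024; 461/256; 231/128; 29/16; 15/8; 2 } ⇒ 14737/8192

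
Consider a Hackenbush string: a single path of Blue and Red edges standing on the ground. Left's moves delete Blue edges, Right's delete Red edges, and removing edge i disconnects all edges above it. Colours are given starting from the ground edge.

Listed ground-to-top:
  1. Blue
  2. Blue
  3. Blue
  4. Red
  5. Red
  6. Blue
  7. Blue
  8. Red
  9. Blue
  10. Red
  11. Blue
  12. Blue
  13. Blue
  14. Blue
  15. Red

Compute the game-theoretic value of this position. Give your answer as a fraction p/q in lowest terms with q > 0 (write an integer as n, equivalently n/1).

B: Left { 0 }, Right { (no moves) } so simplest 1
BB: Left { 0; 1 }, Right { (no moves) } so simplest 2
BBB: Left { 0; 1; 2 }, Right { (no moves) } so simplest 3
BBBR: Left { 0; 1; 2 }, Right { 3 } so simplest 5/2
BBBRR: Left { 0; 1; 2 }, Right { 5/2; 3 } so simplest 9/4
BBBRRB: Left { 0; 1; 2; 9/4 }, Right { 5/2; 3 } so simplest 19/8
BBBRRBB: Left { 0; 1; 2; 9/4; 19/8 }, Right { 5/2; 3 } so simplest 39/16
BBBRRBBR: Left { 0; 1; 2; 9/4; 19/8 }, Right { 39/16; 5/2; 3 } so simplest 77/32
BBBRRBBRB: Left { 0; 1; 2; 9/4; 19/8; 77/32 }, Right { 39/16; 5/2; 3 } so simplest 155/64
BBBRRBBRBR: Left { 0; 1; 2; 9/4; 19/8; 77/32 }, Right { 155/64; 39/16; 5/2; 3 } so simplest 309/128
BBBRRBBRBRB: Left { 0; 1; 2; 9/4; 19/8; 77/32; 309/128 }, Right { 155/64; 39/16; 5/2; 3 } so simplest 619/256
BBBRRBBRBRBB: Left { 0; 1; 2; 9/4; 19/8; 77/32; 309/128; 619/256 }, Right { 155/64; 39/16; 5/2; 3 } so simplest 1239/512
BBBRRBBRBRBBB: Left { 0; 1; 2; 9/4; 19/8; 77/32; 309/128; 619/256; 1239/512 }, Right { 155/64; 39/16; 5/2; 3 } so simplest 2479/1024
BBBRRBBRBRBBBB: Left { 0; 1; 2; 9/4; 19/8; 77/32; 309/128; 619/256; 1239/512; 2479/1024 }, Right { 155/64; 39/16; 5/2; 3 } so simplest 4959/2048
BBBRRBBRBRBBBBR: Left { 0; 1; 2; 9/4; 19/8; 77/32; 309/128; 619/256; 1239/512; 2479/1024 }, Right { 4959/2048; 155/64; 39/16; 5/2; 3 } so simplest 9917/4096

9917/4096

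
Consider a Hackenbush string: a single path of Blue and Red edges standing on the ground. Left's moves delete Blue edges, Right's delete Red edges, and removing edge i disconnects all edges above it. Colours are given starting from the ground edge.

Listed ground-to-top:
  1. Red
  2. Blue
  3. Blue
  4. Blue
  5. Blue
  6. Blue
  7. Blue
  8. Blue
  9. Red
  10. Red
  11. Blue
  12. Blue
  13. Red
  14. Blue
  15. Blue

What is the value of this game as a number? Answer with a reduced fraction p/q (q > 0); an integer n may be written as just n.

-201/16384

1 of 15 · R · max L −∞ · min R 0 — -1
2 of 15 · RB · max L -1 · min R 0 — -1/2
3 of 15 · RBB · max L -1/2 · min R 0 — -1/4
4 of 15 · RBBB · max L -1/4 · min R 0 — -1/8
5 of 15 · RBBBB · max L -1/8 · min R 0 — -1/16
6 of 15 · RBBBBB · max L -1/16 · min R 0 — -1/32
7 of 15 · RBBBBBB · max L -1/32 · min R 0 — -1/64
8 of 15 · RBBBBBBB · max L -1/64 · min R 0 — -1/128
9 of 15 · RBBBBBBBR · max L -1/64 · min R -1/128 — -3/256
10 of 15 · RBBBBBBBRR · max L -1/64 · min R -3/256 — -7/512
11 of 15 · RBBBBBBBRRB · max L -7/512 · min R -3/256 — -13/1024
12 of 15 · RBBBBBBBRRBB · max L -13/1024 · min R -3/256 — -25/2048
13 of 15 · RBBBBBBBRRBBR · max L -13/1024 · min R -25/2048 — -51/4096
14 of 15 · RBBBBBBBRRBBRB · max L -51/4096 · min R -25/2048 — -101/8192
15 of 15 · RBBBBBBBRRBBRBB · max L -101/8192 · min R -25/2048 — -201/16384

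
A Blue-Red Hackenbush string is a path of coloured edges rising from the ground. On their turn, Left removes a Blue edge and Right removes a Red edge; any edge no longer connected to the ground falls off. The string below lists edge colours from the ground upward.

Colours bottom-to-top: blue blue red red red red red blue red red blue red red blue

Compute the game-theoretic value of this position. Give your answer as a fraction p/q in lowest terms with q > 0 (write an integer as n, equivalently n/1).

v(b) = { 0 | none } so 1
v(bb) = { 0 1 | none } so 2
v(bbr) = { 0 1 | 2 } so 3/2
v(bbrr) = { 0 1 | 3/2 2 } so 5/4
v(bbrrr) = { 0 1 | 5/4 3/2 2 } so 9/8
v(bbrrrr) = { 0 1 | 9/8 5/4 3/2 2 } so 17/16
v(bbrrrrr) = { 0 1 | 17/16 9/8 5/4 3/2 2 } so 33/32
v(bbrrrrrb) = { 0 1 33/32 | 17/16 9/8 5/4 3/2 2 } so 67/64
v(bbrrrrrbr) = { 0 1 33/32 | 67/64 17/16 9/8 5/4 3/2 2 } so 133/128
v(bbrrrrrbrr) = { 0 1 33/32 | 133/128 67/64 17/16 9/8 5/4 3/2 2 } so 265/256
v(bbrrrrrbrrb) = { 0 1 33/32 265/256 | 133/128 67/64 17/16 9/8 5/4 3/2 2 } so 531/512
v(bbrrrrrbrrbr) = { 0 1 33/32 265/256 | 531/512 133/128 67/64 17/16 9/8 5/4 3/2 2 } so 1061/1024
v(bbrrrrrbrrbrr) = { 0 1 33/32 265/256 | 1061/1024 531/512 133/128 67/64 17/16 9/8 5/4 3/2 2 } so 2121/2048
v(bbrrrrrbrrbrrb) = { 0 1 33/32 265/256 2121/2048 | 1061/1024 531/512 133/128 67/64 17/16 9/8 5/4 3/2 2 } so 4243/4096

4243/4096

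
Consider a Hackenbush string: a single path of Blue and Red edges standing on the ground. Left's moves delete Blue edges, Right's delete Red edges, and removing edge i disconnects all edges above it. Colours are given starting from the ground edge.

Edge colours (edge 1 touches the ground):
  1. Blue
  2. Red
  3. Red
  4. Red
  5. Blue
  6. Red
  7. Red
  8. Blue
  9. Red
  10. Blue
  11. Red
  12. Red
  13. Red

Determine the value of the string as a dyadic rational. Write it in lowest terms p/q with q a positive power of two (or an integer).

593/4096

G(B) = { 0 |  } -> 1
G(BR) = { 0 | 1 } -> 1/2
G(BRR) = { 0 | 1/2; 1 } -> 1/4
G(BRRR) = { 0 | 1/4; 1/2; 1 } -> 1/8
G(BRRRB) = { 0; 1/8 | 1/4; 1/2; 1 } -> 3/16
G(BRRRBR) = { 0; 1/8 | 3/16; 1/4; 1/2; 1 } -> 5/32
G(BRRRBRR) = { 0; 1/8 | 5/32; 3/16; 1/4; 1/2; 1 } -> 9/64
G(BRRRBRRB) = { 0; 1/8; 9/64 | 5/32; 3/16; 1/4; 1/2; 1 } -> 19/128
G(BRRRBRRBR) = { 0; 1/8; 9/64 | 19/128; 5/32; 3/16; 1/4; 1/2; 1 } -> 37/256
G(BRRRBRRBRB) = { 0; 1/8; 9/64; 37/256 | 19/128; 5/32; 3/16; 1/4; 1/2; 1 } -> 75/512
G(BRRRBRRBRBR) = { 0; 1/8; 9/64; 37/256 | 75/512; 19/128; 5/32; 3/16; 1/4; 1/2; 1 } -> 149/1024
G(BRRRBRRBRBRR) = { 0; 1/8; 9/64; 37/256 | 149/1024; 75/512; 19/128; 5/32; 3/16; 1/4; 1/2; 1 } -> 297/2048
G(BRRRBRRBRBRRR) = { 0; 1/8; 9/64; 37/256 | 297/2048; 149/1024; 75/512; 19/128; 5/32; 3/16; 1/4; 1/2; 1 } -> 593/4096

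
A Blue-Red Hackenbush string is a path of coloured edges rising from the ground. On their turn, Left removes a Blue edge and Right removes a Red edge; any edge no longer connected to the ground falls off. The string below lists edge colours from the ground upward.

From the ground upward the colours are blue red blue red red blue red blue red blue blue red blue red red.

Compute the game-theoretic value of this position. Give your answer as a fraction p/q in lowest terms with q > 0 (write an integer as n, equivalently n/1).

step 1: add blue to get b; options L={ 0 } R={ — } -> 1
step 2: add red to get br; options L={ 0 } R={ 1 } -> 1/2
step 3: add blue to get brb; options L={ 0, 1/2 } R={ 1 } -> 3/4
step 4: add red to get brbr; options L={ 0, 1/2 } R={ 3/4, 1 } -> 5/8
step 5: add red to get brbrr; options L={ 0, 1/2 } R={ 5/8, 3/4, 1 } -> 9/16
step 6: add blue to get brbrrb; options L={ 0, 1/2, 9/16 } R={ 5/8, 3/4, 1 } -> 19/32
step 7: add red to get brbrrbr; options L={ 0, 1/2, 9/16 } R={ 19/32, 5/8, 3/4, 1 } -> 37/64
step 8: add blue to get brbrrbrb; options L={ 0, 1/2, 9/16, 37/64 } R={ 19/32, 5/8, 3/4, 1 } -> 75/128
step 9: add red to get brbrrbrbr; options L={ 0, 1/2, 9/16, 37/64 } R={ 75/128, 19/32, 5/8, 3/4, 1 } -> 149/256
step 10: add blue to get brbrrbrbrb; options L={ 0, 1/2, 9/16, 37/64, 149/256 } R={ 75/128, 19/32, 5/8, 3/4, 1 } -> 299/512
step 11: add blue to get brbrrbrbrbb; options L={ 0, 1/2, 9/16, 37/64, 149/256, 299/512 } R={ 75/128, 19/32, 5/8, 3/4, 1 } -> 599/1024
step 12: add red to get brbrrbrbrbbr; options L={ 0, 1/2, 9/16, 37/64, 149/256, 299/512 } R={ 599/1024, 75/128, 19/32, 5/8, 3/4, 1 } -> 1197/2048
step 13: add blue to get brbrrbrbrbbrb; options L={ 0, 1/2, 9/16, 37/64, 149/256, 299/512, 1197/2048 } R={ 599/1024, 75/128, 19/32, 5/8, 3/4, 1 } -> 2395/4096
step 14: add red to get brbrrbrbrbbrbr; options L={ 0, 1/2, 9/16, 37/64, 149/256, 299/512, 1197/2048 } R={ 2395/4096, 599/1024, 75/128, 19/32, 5/8, 3/4, 1 } -> 4789/8192
step 15: add red to get brbrrbrbrbbrbrr; options L={ 0, 1/2, 9/16, 37/64, 149/256, 299/512, 1197/2048 } R={ 4789/8192, 2395/4096, 599/1024, 75/128, 19/32, 5/8, 3/4, 1 } -> 9577/16384

9577/16384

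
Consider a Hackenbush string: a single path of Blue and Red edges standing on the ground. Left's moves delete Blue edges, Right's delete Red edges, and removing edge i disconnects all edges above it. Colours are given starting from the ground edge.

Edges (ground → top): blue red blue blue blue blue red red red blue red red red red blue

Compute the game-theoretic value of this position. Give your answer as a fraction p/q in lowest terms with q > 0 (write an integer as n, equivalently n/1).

Build val(s[:k]) for k = 1..15, string s = blue red blue blue blue blue red red red blue red red red red blue.
b: Left { 0 }, Right { none } ⇒ simplest 1
br: Left { 0 }, Right { 1 } ⇒ simplest 1/2
brb: Left { 0; 1/2 }, Right { 1 } ⇒ simplest 3/4
brbb: Left { 0; 1/2; 3/4 }, Right { 1 } ⇒ simplest 7/8
brbbb: Left { 0; 1/2; 3/4; 7/8 }, Right { 1 } ⇒ simplest 15/16
brbbbb: Left { 0; 1/2; 3/4; 7/8; 15/16 }, Right { 1 } ⇒ simplest 31/32
brbbbbr: Left { 0; 1/2; 3/4; 7/8; 15/16 }, Right { 31/32; 1 } ⇒ simplest 61/64
brbbbbrr: Left { 0; 1/2; 3/4; 7/8; 15/16 }, Right { 61/64; 31/32; 1 } ⇒ simplest 121/128
brbbbbrrr: Left { 0; 1/2; 3/4; 7/8; 15/16 }, Right { 121/128; 61/64; 31/32; 1 } ⇒ simplest 241/256
brbbbbrrrb: Left { 0; 1/2; 3/4; 7/8; 15/16; 241/256 }, Right { 121/128; 61/64; 31/32; 1 } ⇒ simplest 483/512
brbbbbrrrbr: Left { 0; 1/2; 3/4; 7/8; 15/16; 241/256 }, Right { 483/512; 121/128; 61/64; 31/32; 1 } ⇒ simplest 965/1024
brbbbbrrrbrr: Left { 0; 1/2; 3/4; 7/8; 15/16; 241/256 }, Right { 965/1024; 483/512; 121/128; 61/64; 31/32; 1 } ⇒ simplest 1929/2048
brbbbbrrrbrrr: Left { 0; 1/2; 3/4; 7/8; 15/16; 241/256 }, Right { 1929/2048; 965/1024; 483/512; 121/128; 61/64; 31/32; 1 } ⇒ simplest 3857/4096
brbbbbrrrbrrrr: Left { 0; 1/2; 3/4; 7/8; 15/16; 241/256 }, Right { 3857/4096; 1929/2048; 965/1024; 483/512; 121/128; 61/64; 31/32; 1 } ⇒ simplest 7713/8192
brbbbbrrrbrrrrb: Left { 0; 1/2; 3/4; 7/8; 15/16; 241/256; 7713/8192 }, Right { 3857/4096; 1929/2048; 965/1024; 483/512; 121/128; 61/64; 31/32; 1 } ⇒ simplest 15427/16384

15427/16384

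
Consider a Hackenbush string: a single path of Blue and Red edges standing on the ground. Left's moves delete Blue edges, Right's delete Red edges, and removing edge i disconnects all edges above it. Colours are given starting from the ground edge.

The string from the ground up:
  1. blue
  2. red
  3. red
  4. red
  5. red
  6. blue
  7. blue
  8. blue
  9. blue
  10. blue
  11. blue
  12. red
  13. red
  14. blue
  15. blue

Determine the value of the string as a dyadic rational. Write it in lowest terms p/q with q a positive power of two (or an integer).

value_1 [b]  L=[0]  R=[—]  = 1
value_2 [br]  L=[0]  R=[1]  = 1/2
value_3 [brr]  L=[0]  R=[1/2, 1]  = 1/4
value_4 [brrr]  L=[0]  R=[1/4, 1/2, 1]  = 1/8
value_5 [brrrr]  L=[0]  R=[1/8, 1/4, 1/2, 1]  = 1/16
value_6 [brrrrb]  L=[0, 1/16]  R=[1/8, 1/4, 1/2, 1]  = 3/32
value_7 [brrrrbb]  L=[0, 1/16, 3/32]  R=[1/8, 1/4, 1/2, 1]  = 7/64
value_8 [brrrrbbb]  L=[0, 1/16, 3/32, 7/64]  R=[1/8, 1/4, 1/2, 1]  = 15/128
value_9 [brrrrbbbb]  L=[0, 1/16, 3/32, 7/64, 15/128]  R=[1/8, 1/4, 1/2, 1]  = 31/256
value_10 [brrrrbbbbb]  L=[0, 1/16, 3/32, 7/64, 15/128, 31/256]  R=[1/8, 1/4, 1/2, 1]  = 63/512
value_11 [brrrrbbbbbb]  L=[0, 1/16, 3/32, 7/64, 15/128, 31/256, 63/512]  R=[1/8, 1/4, 1/2, 1]  = 127/1024
value_12 [brrrrbbbbbbr]  L=[0, 1/16, 3/32, 7/64, 15/128, 31/256, 63/512]  R=[127/1024, 1/8, 1/4, 1/2, 1]  = 253/2048
value_13 [brrrrbbbbbbrr]  L=[0, 1/16, 3/32, 7/64, 15/128, 31/256, 63/512]  R=[253/2048, 127/1024, 1/8, 1/4, 1/2, 1]  = 505/4096
value_14 [brrrrbbbbbbrrb]  L=[0, 1/16, 3/32, 7/64, 15/128, 31/256, 63/512, 505/4096]  R=[253/2048, 127/1024, 1/8, 1/4, 1/2, 1]  = 1011/8192
value_15 [brrrrbbbbbbrrbb]  L=[0, 1/16, 3/32, 7/64, 15/128, 31/256, 63/512, 505/4096, 1011/8192]  R=[253/2048, 127/1024, 1/8, 1/4, 1/2, 1]  = 2023/16384

2023/16384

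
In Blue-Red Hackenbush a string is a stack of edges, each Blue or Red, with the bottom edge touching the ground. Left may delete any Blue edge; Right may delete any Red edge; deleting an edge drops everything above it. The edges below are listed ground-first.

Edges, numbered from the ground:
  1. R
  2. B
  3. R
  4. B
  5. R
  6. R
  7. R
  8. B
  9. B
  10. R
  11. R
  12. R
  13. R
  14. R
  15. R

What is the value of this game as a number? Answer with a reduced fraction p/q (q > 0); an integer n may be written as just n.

-11903/16384

Build v(s[:k]) for k = 1..15, string s = R B R B R R R B B R R R R R R.
1 of 15 · R · max L −∞ · min R 0 — -1
2 of 15 · RB · max L -1 · min R 0 — -1/2
3 of 15 · RBR · max L -1 · min R -1/2 — -3/4
4 of 15 · RBRB · max L -3/4 · min R -1/2 — -5/8
5 of 15 · RBRBR · max L -3/4 · min R -5/8 — -11/16
6 of 15 · RBRBRR · max L -3/4 · min R -11/16 — -23/32
7 of 15 · RBRBRRR · max L -3/4 · min R -23/32 — -47/64
8 of 15 · RBRBRRRB · max L -47/64 · min R -23/32 — -93/128
9 of 15 · RBRBRRRBB · max L -93/128 · min R -23/32 — -185/256
10 of 15 · RBRBRRRBBR · max L -93/128 · min R -185/256 — -371/512
11 of 15 · RBRBRRRBBRR · max L -93/128 · min R -371/512 — -743/1024
12 of 15 · RBRBRRRBBRRR · max L -93/128 · min R -743/1024 — -1487/2048
13 of 15 · RBRBRRRBBRRRR · max L -93/128 · min R -1487/2048 — -2975/4096
14 of 15 · RBRBRRRBBRRRRR · max L -93/128 · min R -2975/4096 — -5951/8192
15 of 15 · RBRBRRRBBRRRRRR · max L -93/128 · min R -5951/8192 — -11903/16384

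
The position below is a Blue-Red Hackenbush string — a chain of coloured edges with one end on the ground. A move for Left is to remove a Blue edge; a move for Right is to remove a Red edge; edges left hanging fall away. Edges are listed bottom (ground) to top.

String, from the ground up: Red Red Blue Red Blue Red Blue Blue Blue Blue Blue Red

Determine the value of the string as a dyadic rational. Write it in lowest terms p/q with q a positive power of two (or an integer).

-1667/1024

Prefix values for Red Red Blue Red Blue Red Blue Blue Blue Blue Blue Red via {L|R} + simplicity:
1 of 12 · R · max L −∞ · min R 0 so -1
2 of 12 · RR · max L −∞ · min R -1 so -2
3 of 12 · RRB · max L -2 · min R -1 so -3/2
4 of 12 · RRBR · max L -2 · min R -3/2 so -7/4
5 of 12 · RRBRB · max L -7/4 · min R -3/2 so -13/8
6 of 12 · RRBRBR · max L -7/4 · min R -13/8 so -27/16
7 of 12 · RRBRBRB · max L -27/16 · min R -13/8 so -53/32
8 of 12 · RRBRBRBB · max L -53/32 · min R -13/8 so -105/64
9 of 12 · RRBRBRBBB · max L -105/64 · min R -13/8 so -209/128
10 of 12 · RRBRBRBBBB · max L -209/128 · min R -13/8 so -417/256
11 of 12 · RRBRBRBBBBB · max L -417/256 · min R -13/8 so -833/512
12 of 12 · RRBRBRBBBBBR · max L -417/256 · min R -833/512 so -1667/1024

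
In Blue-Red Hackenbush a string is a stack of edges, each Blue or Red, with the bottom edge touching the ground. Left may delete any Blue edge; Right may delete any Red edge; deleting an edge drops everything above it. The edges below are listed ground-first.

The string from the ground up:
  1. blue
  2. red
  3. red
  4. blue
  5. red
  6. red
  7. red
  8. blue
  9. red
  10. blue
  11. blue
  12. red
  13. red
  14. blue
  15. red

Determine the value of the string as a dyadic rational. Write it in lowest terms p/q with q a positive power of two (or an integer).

4453/16384

Recurse on prefixes of the 15-edge string blue red red blue red red red blue red blue blue red red blue red:
b: Left { 0 }, Right { none } gives simplest 1
br: Left { 0 }, Right { 1 } gives simplest 1/2
brr: Left { 0 }, Right { 1/2,1 } gives simplest 1/4
brrb: Left { 0,1/4 }, Right { 1/2,1 } gives simplest 3/8
brrbr: Left { 0,1/4 }, Right { 3/8,1/2,1 } gives simplest 5/16
brrbrr: Left { 0,1/4 }, Right { 5/16,3/8,1/2,1 } gives simplest 9/32
brrbrrr: Left { 0,1/4 }, Right { 9/32,5/16,3/8,1/2,1 } gives simplest 17/64
brrbrrrb: Left { 0,1/4,17/64 }, Right { 9/32,5/16,3/8,1/2,1 } gives simplest 35/128
brrbrrrbr: Left { 0,1/4,17/64 }, Right { 35/128,9/32,5/16,3/8,1/2,1 } gives simplest 69/256
brrbrrrbrb: Left { 0,1/4,17/64,69/256 }, Right { 35/128,9/32,5/16,3/8,1/2,1 } gives simplest 139/512
brrbrrrbrbb: Left { 0,1/4,17/64,69/256,139/512 }, Right { 35/128,9/32,5/16,3/8,1/2,1 } gives simplest 279/1024
brrbrrrbrbbr: Left { 0,1/4,17/64,69/256,139/512 }, Right { 279/1024,35/128,9/32,5/16,3/8,1/2,1 } gives simplest 557/2048
brrbrrrbrbbrr: Left { 0,1/4,17/64,69/256,139/512 }, Right { 557/2048,279/1024,35/128,9/32,5/16,3/8,1/2,1 } gives simplest 1113/4096
brrbrrrbrbbrrb: Left { 0,1/4,17/64,69/256,139/512,1113/4096 }, Right { 557/2048,279/1024,35/128,9/32,5/16,3/8,1/2,1 } gives simplest 2227/8192
brrbrrrbrbbrrbr: Left { 0,1/4,17/64,69/256,139/512,1113/4096 }, Right { 2227/8192,557/2048,279/1024,35/128,9/32,5/16,3/8,1/2,1 } gives simplest 4453/16384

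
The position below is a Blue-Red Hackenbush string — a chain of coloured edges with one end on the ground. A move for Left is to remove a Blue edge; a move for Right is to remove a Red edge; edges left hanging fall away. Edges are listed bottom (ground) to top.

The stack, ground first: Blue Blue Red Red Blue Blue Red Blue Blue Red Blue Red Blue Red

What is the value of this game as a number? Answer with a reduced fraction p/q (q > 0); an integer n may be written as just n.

5845/4096

Recurse on prefixes of the 14-edge string Blue Blue Red Red Blue Blue Red Blue Blue Red Blue Red Blue Red:
1 of 14 · B · max L 0 · min R +∞ ⇒ 1
2 of 14 · BB · max L 1 · min R +∞ ⇒ 2
3 of 14 · BBR · max L 1 · min R 2 ⇒ 3/2
4 of 14 · BBRR · max L 1 · min R 3/2 ⇒ 5/4
5 of 14 · BBRRB · max L 5/4 · min R 3/2 ⇒ 11/8
6 of 14 · BBRRBB · max L 11/8 · min R 3/2 ⇒ 23/16
7 of 14 · BBRRBBR · max L 11/8 · min R 23/16 ⇒ 45/32
8 of 14 · BBRRBBRB · max L 45/32 · min R 23/16 ⇒ 91/64
9 of 14 · BBRRBBRBB · max L 91/64 · min R 23/16 ⇒ 183/128
10 of 14 · BBRRBBRBBR · max L 91/64 · min R 183/128 ⇒ 365/256
11 of 14 · BBRRBBRBBRB · max L 365/256 · min R 183/128 ⇒ 731/512
12 of 14 · BBRRBBRBBRBR · max L 365/256 · min R 731/512 ⇒ 1461/1024
13 of 14 · BBRRBBRBBRBRB · max L 1461/1024 · min R 731/512 ⇒ 2923/2048
14 of 14 · BBRRBBRBBRBRBR · max L 1461/1024 · min R 2923/2048 ⇒ 5845/4096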